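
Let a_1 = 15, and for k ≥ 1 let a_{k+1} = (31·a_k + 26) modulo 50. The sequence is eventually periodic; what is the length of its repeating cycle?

25

a_1 = 15; a_2 = 41; a_3 = 47; a_4 = 33; a_5 = 49; a_6 = 45; a_7 = 21; a_8 = 27; a_9 = 13; a_{10} = 29; a_{11} = 25; a_{12} = 1; a_{13} = 7; a_{14} = 43; a_{15} = 9; a_{16} = 5; a_{17} = 31; a_{18} = 37; a_{19} = 23; a_{20} = 39; a_{21} = 35; a_{22} = 11; a_{23} = 17; a_{24} = 3; a_{25} = 19; a_{26} = 15.
Since a_{26} = a_1 = 15, the sequence is periodic with period 25.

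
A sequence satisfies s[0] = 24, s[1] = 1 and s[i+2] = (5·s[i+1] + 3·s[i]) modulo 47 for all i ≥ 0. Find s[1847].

6

We have s[0] = 24,  s[1] = 1,  s[2] = 30,  s[3] = 12,  s[4] = 9,  s[5] = 34,  s[6] = 9,  s[7] = 6,  s[8] = 10,  s[9] = 21,  s[10] = 41,  s[11] = 33,  s[12] = 6,  s[13] = 35,  s[14] = 5,  s[15] = 36,  s[16] = 7,  s[17] = 2,  s[18] = 31,  s[19] = 20,  s[20] = 5,  s[21] = 38,  s[22] = 17,  s[23] = 11,  s[24] = 12,  s[25] = 46,  s[26] = 31,  s[27] = 11,  s[28] = 7,  s[29] = 21,  s[30] = 32,  s[31] = 35,  s[32] = 36,  s[33] = 3,  s[34] = 29,  s[35] = 13,  s[36] = 11,  s[37] = 0,  s[38] = 33,  s[39] = 24,  s[40] = 31,  s[41] = 39,  s[42] = 6,  s[43] = 6,  s[44] = 1,  s[45] = 23,  s[46] = 24,  s[47] = 1.
Since (s[46], s[47]) = (s[0], s[1]) = (24, 1) (two consecutive terms determine the rest), the sequence is periodic with period 46.
So s[1847] = s[0 + ((1847-0) mod 46)] = s[7] = 6.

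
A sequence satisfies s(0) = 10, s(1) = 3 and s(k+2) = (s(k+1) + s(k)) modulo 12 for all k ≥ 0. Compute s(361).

Computing terms: s(0) = 10, s(1) = 3, s(2) = 1, s(3) = 4, s(4) = 5, s(5) = 9, s(6) = 2, s(7) = 11, s(8) = 1, s(9) = 0, s(10) = 1, s(11) = 1, s(12) = 2, s(13) = 3, s(14) = 5, s(15) = 8, s(16) = 1, s(17) = 9, s(18) = 10, s(19) = 7, s(20) = 5, s(21) = 0, s(22) = 5, s(23) = 5, s(24) = 10, s(25) = 3.
The sequence repeats with period 24.
(361 - 0) mod 24 = 1, so s(361) = s(1) = 3.

3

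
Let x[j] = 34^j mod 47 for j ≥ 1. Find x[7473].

42

We have x[1] = 34,  x[2] = 28,  x[3] = 12,  x[4] = 32,  x[5] = 7,  x[6] = 3,  x[7] = 8,  x[8] = 37,  x[9] = 36,  x[10] = 2,  x[11] = 21,  x[12] = 9,  x[13] = 24,  x[14] = 17,  x[15] = 14,  x[16] = 6,  x[17] = 16,  x[18] = 27,  x[19] = 25,  x[20] = 4,  x[21] = 42,  x[22] = 18,  x[23] = 1,  x[24] = 34.
The sequence repeats with period 23.
(7473 - 1) mod 23 = 20, so x[7473] = x[21] = 42.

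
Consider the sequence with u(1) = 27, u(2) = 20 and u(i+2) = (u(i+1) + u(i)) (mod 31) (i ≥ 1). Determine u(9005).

Listing terms: u(1) = 27; u(2) = 20; u(3) = 16; u(4) = 5; u(5) = 21; u(6) = 26; u(7) = 16; u(8) = 11; u(9) = 27; u(10) = 7; u(11) = 3; u(12) = 10; u(13) = 13; u(14) = 23; u(15) = 5; u(16) = 28; u(17) = 2; u(18) = 30; u(19) = 1; u(20) = 0; u(21) = 1; u(22) = 1; u(23) = 2; u(24) = 3; u(25) = 5; u(26) = 8; u(27) = 13; u(28) = 21; u(29) = 3; u(30) = 24; u(31) = 27; u(32) = 20.
Since (u(31), u(32)) = (u(1), u(2)) = (27, 20) (two consecutive terms determine the rest), the sequence is periodic with period 30.
(9005 - 1) mod 30 = 4, so u(9005) = u(5) = 21.

21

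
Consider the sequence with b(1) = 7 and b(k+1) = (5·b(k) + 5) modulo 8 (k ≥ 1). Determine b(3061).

3

Computing terms: b(1) = 7,  b(2) = 0,  b(3) = 5,  b(4) = 6,  b(5) = 3,  b(6) = 4,  b(7) = 1,  b(8) = 2,  b(9) = 7.
The sequence repeats with period 8.
So b(3061) = b(1 + ((3061-1) mod 8)) = b(5) = 3.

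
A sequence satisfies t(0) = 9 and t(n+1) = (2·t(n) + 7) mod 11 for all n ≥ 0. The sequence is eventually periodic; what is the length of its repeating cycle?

10

t(0) = 9, t(1) = 3, t(2) = 2, t(3) = 0, t(4) = 7, t(5) = 10, t(6) = 5, t(7) = 6, t(8) = 8, t(9) = 1, t(10) = 9.
Since t(10) = t(0) = 9, the sequence is periodic with period 10.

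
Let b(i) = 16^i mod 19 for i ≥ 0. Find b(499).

b(0) = 1,  b(1) = 16,  b(2) = 9,  b(3) = 11,  b(4) = 5,  b(5) = 4,  b(6) = 7,  b(7) = 17,  b(8) = 6,  b(9) = 1.
Since b(9) = b(0) = 1, the sequence is periodic with period 9.
(499 - 0) mod 9 = 4, so b(499) = b(4) = 5.

5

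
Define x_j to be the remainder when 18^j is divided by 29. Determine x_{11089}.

x_1 = 18,  x_2 = 5,  x_3 = 3,  x_4 = 25,  x_5 = 15,  x_6 = 9,  x_7 = 17,  x_8 = 16,  x_9 = 27,  x_{10} = 22,  x_{11} = 19,  x_{12} = 23,  x_{13} = 8,  x_{14} = 28,  x_{15} = 11,  x_{16} = 24,  x_{17} = 26,  x_{18} = 4,  x_{19} = 14,  x_{20} = 20,  x_{21} = 12,  x_{22} = 13,  x_{23} = 2,  x_{24} = 7,  x_{25} = 10,  x_{26} = 6,  x_{27} = 21,  x_{28} = 1,  x_{29} = 18.
Since x_{29} = x_1 = 18, the sequence is periodic with period 28.
(11089 - 1) mod 28 = 0, so x_{11089} = x_1 = 18.

18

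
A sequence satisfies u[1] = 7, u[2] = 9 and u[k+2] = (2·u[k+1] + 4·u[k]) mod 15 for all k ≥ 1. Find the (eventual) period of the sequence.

40

Listing terms: u[1] = 7, u[2] = 9, u[3] = 1, u[4] = 8, u[5] = 5, u[6] = 12, u[7] = 14, u[8] = 1, u[9] = 13, u[10] = 0, u[11] = 7, u[12] = 14, u[13] = 11, u[14] = 3, u[15] = 5, u[16] = 7, u[17] = 4, u[18] = 6, u[19] = 13, u[20] = 5, u[21] = 2, u[22] = 9, u[23] = 11, u[24] = 13, u[25] = 10, u[26] = 12, u[27] = 4, u[28] = 11, u[29] = 8, u[30] = 0, u[31] = 2, u[32] = 4, u[33] = 1, u[34] = 3, u[35] = 10, u[36] = 2, u[37] = 14, u[38] = 6, u[39] = 8, u[40] = 10, u[41] = 7, u[42] = 9.
Since (u[41], u[42]) = (u[1], u[2]) = (7, 9) (two consecutive terms determine the rest), the sequence is periodic with period 40.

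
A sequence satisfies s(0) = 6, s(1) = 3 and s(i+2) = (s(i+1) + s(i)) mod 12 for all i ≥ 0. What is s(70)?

9

We have s(0) = 6,  s(1) = 3,  s(2) = 9,  s(3) = 0,  s(4) = 9,  s(5) = 9,  s(6) = 6,  s(7) = 3.
Since (s(6), s(7)) = (s(0), s(1)) = (6, 3) (two consecutive terms determine the rest), the sequence is periodic with period 6.
So s(70) = s(0 + ((70-0) mod 6)) = s(4) = 9.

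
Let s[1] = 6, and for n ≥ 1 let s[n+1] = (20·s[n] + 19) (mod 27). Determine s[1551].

Computing terms: s[1] = 6, s[2] = 4, s[3] = 18, s[4] = 1, s[5] = 12, s[6] = 16, s[7] = 15, s[8] = 22, s[9] = 0, s[10] = 19, s[11] = 21, s[12] = 7, s[13] = 24, s[14] = 13, s[15] = 9, s[16] = 10, s[17] = 3, s[18] = 25, s[19] = 6.
Since s[19] = s[1] = 6, the sequence is periodic with period 18.
So s[1551] = s[1 + ((1551-1) mod 18)] = s[3] = 18.

18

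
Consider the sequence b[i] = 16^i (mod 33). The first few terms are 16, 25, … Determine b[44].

31

Computing terms: b[1] = 16, b[2] = 25, b[3] = 4, b[4] = 31, b[5] = 1, b[6] = 16.
The sequence repeats with period 5.
So b[44] = b[1 + ((44-1) mod 5)] = b[4] = 31.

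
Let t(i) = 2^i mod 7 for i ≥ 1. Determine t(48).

t(1) = 2; t(2) = 4; t(3) = 1; t(4) = 2.
The sequence repeats with period 3.
(48 - 1) mod 3 = 2, so t(48) = t(3) = 1.

1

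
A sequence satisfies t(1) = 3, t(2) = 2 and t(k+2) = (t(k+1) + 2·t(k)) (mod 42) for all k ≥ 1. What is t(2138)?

Listing terms: t(1) = 3,  t(2) = 2,  t(3) = 8,  t(4) = 12,  t(5) = 28,  t(6) = 10,  t(7) = 24,  t(8) = 2,  t(9) = 8.
Since (t(8), t(9)) = (t(2), t(3)) = (2, 8) (two consecutive terms determine the rest), the sequence is eventually periodic: after a pre-period of length 1 it cycles with period 6.
For k ≥ 2, t(k) depends only on (k - 2) mod 6. (2138 - 2) mod 6 = 0, so t(2138) = t(2) = 2.

2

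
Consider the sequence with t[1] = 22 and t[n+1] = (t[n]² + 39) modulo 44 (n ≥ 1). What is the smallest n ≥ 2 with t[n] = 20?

We have t[1] = 22,  t[2] = 39,  t[3] = 20,  t[4] = 43,  t[5] = 40,  t[6] = 11,  t[7] = 28,  t[8] = 31,  t[9] = 32,  t[10] = 7,  t[11] = 0,  t[12] = 39.
Since t[12] = t[2] = 39, the sequence is eventually periodic: after a pre-period of length 1 it cycles with period 10.
The value 20 first appears (with n ≥ 2) at t[3].

3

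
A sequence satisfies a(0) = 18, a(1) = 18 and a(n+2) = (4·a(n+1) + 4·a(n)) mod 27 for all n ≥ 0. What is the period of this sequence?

8

a(0) = 18,  a(1) = 18,  a(2) = 9,  a(3) = 0,  a(4) = 9,  a(5) = 9,  a(6) = 18,  a(7) = 0,  a(8) = 18,  a(9) = 18.
The sequence repeats with period 8.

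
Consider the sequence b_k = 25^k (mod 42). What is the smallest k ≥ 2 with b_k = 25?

Computing terms: b_1 = 25; b_2 = 37; b_3 = 1; b_4 = 25.
Since b_4 = b_1 = 25, the sequence is periodic with period 3.
The value 25 next appears (with k ≥ 2) at b_4.

4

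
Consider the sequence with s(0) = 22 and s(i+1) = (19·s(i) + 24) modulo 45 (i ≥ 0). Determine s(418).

Listing terms: s(0) = 22, s(1) = 37, s(2) = 7, s(3) = 22.
Since s(3) = s(0) = 22, the sequence is periodic with period 3.
(418 - 0) mod 3 = 1, so s(418) = s(1) = 37.

37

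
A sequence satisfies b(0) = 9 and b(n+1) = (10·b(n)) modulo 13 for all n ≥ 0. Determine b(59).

10

Computing terms: b(0) = 9, b(1) = 12, b(2) = 3, b(3) = 4, b(4) = 1, b(5) = 10, b(6) = 9.
The sequence repeats with period 6.
(59 - 0) mod 6 = 5, so b(59) = b(5) = 10.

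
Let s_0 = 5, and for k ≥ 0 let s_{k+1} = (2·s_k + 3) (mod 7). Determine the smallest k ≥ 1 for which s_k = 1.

We have s_0 = 5; s_1 = 6; s_2 = 1; s_3 = 5.
The sequence repeats with period 3.
The value 1 first appears (with k ≥ 1) at s_2.

2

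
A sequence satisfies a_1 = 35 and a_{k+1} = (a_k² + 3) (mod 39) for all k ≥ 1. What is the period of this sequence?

5

We have a_1 = 35, a_2 = 19, a_3 = 13, a_4 = 16, a_5 = 25, a_6 = 4, a_7 = 19.
Since a_7 = a_2 = 19, the sequence is eventually periodic: after a pre-period of length 1 it cycles with period 5.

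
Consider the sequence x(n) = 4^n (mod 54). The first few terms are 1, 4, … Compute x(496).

Computing terms: x(0) = 1,  x(1) = 4,  x(2) = 16,  x(3) = 10,  x(4) = 40,  x(5) = 52,  x(6) = 46,  x(7) = 22,  x(8) = 34,  x(9) = 28,  x(10) = 4.
Since x(10) = x(1) = 4, the sequence is eventually periodic: after a pre-period of length 1 it cycles with period 9.
For n ≥ 1, x(n) depends only on (n - 1) mod 9. (496 - 1) mod 9 = 0, so x(496) = x(1) = 4.

4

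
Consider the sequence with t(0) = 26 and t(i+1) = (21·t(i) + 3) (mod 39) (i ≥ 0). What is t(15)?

We have t(0) = 26, t(1) = 3, t(2) = 27, t(3) = 24, t(4) = 0, t(5) = 3.
Since t(5) = t(1) = 3, the sequence is eventually periodic: after a pre-period of length 1 it cycles with period 4.
For i ≥ 1, t(i) depends only on (i - 1) mod 4. (15 - 1) mod 4 = 2, so t(15) = t(3) = 24.

24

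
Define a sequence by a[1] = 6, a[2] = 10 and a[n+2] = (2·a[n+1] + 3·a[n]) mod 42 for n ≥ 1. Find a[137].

32

Computing terms: a[1] = 6,  a[2] = 10,  a[3] = 38,  a[4] = 22,  a[5] = 32,  a[6] = 4,  a[7] = 20,  a[8] = 10,  a[9] = 38.
Since (a[8], a[9]) = (a[2], a[3]) = (10, 38) (two consecutive terms determine the rest), the sequence is eventually periodic: after a pre-period of length 1 it cycles with period 6.
For n ≥ 2, a[n] depends only on (n - 2) mod 6. (137 - 2) mod 6 = 3, so a[137] = a[5] = 32.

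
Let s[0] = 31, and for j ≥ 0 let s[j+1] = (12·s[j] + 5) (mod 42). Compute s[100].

We have s[0] = 31; s[1] = 41; s[2] = 35; s[3] = 5; s[4] = 23; s[5] = 29; s[6] = 17; s[7] = 41.
Since s[7] = s[1] = 41, the sequence is eventually periodic: after a pre-period of length 1 it cycles with period 6.
For j ≥ 1, s[j] depends only on (j - 1) mod 6. (100 - 1) mod 6 = 3, so s[100] = s[4] = 23.

23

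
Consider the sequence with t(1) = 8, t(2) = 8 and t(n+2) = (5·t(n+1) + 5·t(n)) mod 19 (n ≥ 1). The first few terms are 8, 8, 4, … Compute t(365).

t(1) = 8,  t(2) = 8,  t(3) = 4,  t(4) = 3,  t(5) = 16,  t(6) = 0,  t(7) = 4,  t(8) = 1,  t(9) = 6,  t(10) = 16,  t(11) = 15,  t(12) = 3,  t(13) = 14,  t(14) = 9,  t(15) = 1,  t(16) = 12,  t(17) = 8,  t(18) = 5,  t(19) = 8,  t(20) = 8.
Since (t(19), t(20)) = (t(1), t(2)) = (8, 8) (two consecutive terms determine the rest), the sequence is periodic with period 18.
(365 - 1) mod 18 = 4, so t(365) = t(5) = 16.

16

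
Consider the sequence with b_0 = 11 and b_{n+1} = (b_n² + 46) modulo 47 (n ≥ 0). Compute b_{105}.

3

b_0 = 11,  b_1 = 26,  b_2 = 17,  b_3 = 6,  b_4 = 35,  b_5 = 2,  b_6 = 3,  b_7 = 8,  b_8 = 16,  b_9 = 20,  b_{10} = 23,  b_{11} = 11.
The sequence repeats with period 11.
So b_{105} = b_{0 + ((105-0) mod 11)} = b_6 = 3.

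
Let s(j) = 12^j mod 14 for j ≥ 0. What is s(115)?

12

Computing terms: s(0) = 1,  s(1) = 12,  s(2) = 4,  s(3) = 6,  s(4) = 2,  s(5) = 10,  s(6) = 8,  s(7) = 12.
Since s(7) = s(1) = 12, the sequence is eventually periodic: after a pre-period of length 1 it cycles with period 6.
For j ≥ 1, s(j) depends only on (j - 1) mod 6. (115 - 1) mod 6 = 0, so s(115) = s(1) = 12.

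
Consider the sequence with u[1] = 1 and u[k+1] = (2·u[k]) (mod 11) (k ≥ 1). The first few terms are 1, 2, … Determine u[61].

1

We have u[1] = 1; u[2] = 2; u[3] = 4; u[4] = 8; u[5] = 5; u[6] = 10; u[7] = 9; u[8] = 7; u[9] = 3; u[10] = 6; u[11] = 1.
Since u[11] = u[1] = 1, the sequence is periodic with period 10.
(61 - 1) mod 10 = 0, so u[61] = u[1] = 1.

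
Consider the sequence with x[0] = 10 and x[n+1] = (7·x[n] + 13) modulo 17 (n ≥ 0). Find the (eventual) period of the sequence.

16

Listing terms: x[0] = 10; x[1] = 15; x[2] = 16; x[3] = 6; x[4] = 4; x[5] = 7; x[6] = 11; x[7] = 5; x[8] = 14; x[9] = 9; x[10] = 8; x[11] = 1; x[12] = 3; x[13] = 0; x[14] = 13; x[15] = 2; x[16] = 10.
Since x[16] = x[0] = 10, the sequence is periodic with period 16.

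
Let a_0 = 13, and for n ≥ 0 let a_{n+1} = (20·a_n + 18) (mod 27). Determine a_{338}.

7

Listing terms: a_0 = 13,  a_1 = 8,  a_2 = 16,  a_3 = 14,  a_4 = 1,  a_5 = 11,  a_6 = 22,  a_7 = 26,  a_8 = 25,  a_9 = 5,  a_{10} = 10,  a_{11} = 2,  a_{12} = 4,  a_{13} = 17,  a_{14} = 7,  a_{15} = 23,  a_{16} = 19,  a_{17} = 20,  a_{18} = 13.
Since a_{18} = a_0 = 13, the sequence is periodic with period 18.
So a_{338} = a_{0 + ((338-0) mod 18)} = a_{14} = 7.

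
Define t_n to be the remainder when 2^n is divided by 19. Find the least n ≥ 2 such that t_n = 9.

8

Listing terms: t_1 = 2,  t_2 = 4,  t_3 = 8,  t_4 = 16,  t_5 = 13,  t_6 = 7,  t_7 = 14,  t_8 = 9,  t_9 = 18,  t_{10} = 17,  t_{11} = 15,  t_{12} = 11,  t_{13} = 3,  t_{14} = 6,  t_{15} = 12,  t_{16} = 5,  t_{17} = 10,  t_{18} = 1,  t_{19} = 2.
Since t_{19} = t_1 = 2, the sequence is periodic with period 18.
The value 9 first appears (with n ≥ 2) at t_8.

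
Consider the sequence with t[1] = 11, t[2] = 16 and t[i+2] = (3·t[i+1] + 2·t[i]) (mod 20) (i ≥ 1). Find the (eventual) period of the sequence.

24

We have t[1] = 11, t[2] = 16, t[3] = 10, t[4] = 2, t[5] = 6, t[6] = 2, t[7] = 18, t[8] = 18, t[9] = 10, t[10] = 6, t[11] = 18, t[12] = 6, t[13] = 14, t[14] = 14, t[15] = 10, t[16] = 18, t[17] = 14, t[18] = 18, t[19] = 2, t[20] = 2, t[21] = 10, t[22] = 14, t[23] = 2, t[24] = 14, t[25] = 6, t[26] = 6, t[27] = 10, t[28] = 2.
Since (t[27], t[28]) = (t[3], t[4]) = (10, 2) (two consecutive terms determine the rest), the sequence is eventually periodic: after a pre-period of length 2 it cycles with period 24.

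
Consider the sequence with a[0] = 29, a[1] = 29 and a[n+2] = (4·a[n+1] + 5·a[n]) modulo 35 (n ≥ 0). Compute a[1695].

Listing terms: a[0] = 29; a[1] = 29; a[2] = 16; a[3] = 34; a[4] = 6; a[5] = 19; a[6] = 1; a[7] = 29; a[8] = 16.
Since (a[7], a[8]) = (a[1], a[2]) = (29, 16) (two consecutive terms determine the rest), the sequence is eventually periodic: after a pre-period of length 1 it cycles with period 6.
For n ≥ 1, a[n] depends only on (n - 1) mod 6. (1695 - 1) mod 6 = 2, so a[1695] = a[3] = 34.

34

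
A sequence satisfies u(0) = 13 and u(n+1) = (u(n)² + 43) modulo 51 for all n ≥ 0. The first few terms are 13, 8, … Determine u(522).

17

Listing terms: u(0) = 13,  u(1) = 8,  u(2) = 5,  u(3) = 17,  u(4) = 26,  u(5) = 5.
Since u(5) = u(2) = 5, the sequence is eventually periodic: after a pre-period of length 2 it cycles with period 3.
For n ≥ 2, u(n) depends only on (n - 2) mod 3. (522 - 2) mod 3 = 1, so u(522) = u(3) = 17.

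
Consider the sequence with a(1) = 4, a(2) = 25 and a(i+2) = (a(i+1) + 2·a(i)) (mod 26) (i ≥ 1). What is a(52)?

5

Listing terms: a(1) = 4; a(2) = 25; a(3) = 7; a(4) = 5; a(5) = 19; a(6) = 3; a(7) = 15; a(8) = 21; a(9) = 25; a(10) = 15; a(11) = 13; a(12) = 17; a(13) = 17; a(14) = 25; a(15) = 7.
Since (a(14), a(15)) = (a(2), a(3)) = (25, 7) (two consecutive terms determine the rest), the sequence is eventually periodic: after a pre-period of length 1 it cycles with period 12.
For i ≥ 2, a(i) depends only on (i - 2) mod 12. (52 - 2) mod 12 = 2, so a(52) = a(4) = 5.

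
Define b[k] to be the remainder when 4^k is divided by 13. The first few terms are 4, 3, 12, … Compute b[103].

Listing terms: b[1] = 4, b[2] = 3, b[3] = 12, b[4] = 9, b[5] = 10, b[6] = 1, b[7] = 4.
The sequence repeats with period 6.
(103 - 1) mod 6 = 0, so b[103] = b[1] = 4.

4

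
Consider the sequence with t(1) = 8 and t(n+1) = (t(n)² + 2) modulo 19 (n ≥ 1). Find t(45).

2

Computing terms: t(1) = 8, t(2) = 9, t(3) = 7, t(4) = 13, t(5) = 0, t(6) = 2, t(7) = 6, t(8) = 0.
Since t(8) = t(5) = 0, the sequence is eventually periodic: after a pre-period of length 4 it cycles with period 3.
For n ≥ 5, t(n) depends only on (n - 5) mod 3. (45 - 5) mod 3 = 1, so t(45) = t(6) = 2.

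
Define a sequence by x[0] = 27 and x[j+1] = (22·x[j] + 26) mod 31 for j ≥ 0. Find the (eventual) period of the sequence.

30

Listing terms: x[0] = 27, x[1] = 0, x[2] = 26, x[3] = 9, x[4] = 7, x[5] = 25, x[6] = 18, x[7] = 19, x[8] = 10, x[9] = 29, x[10] = 13, x[11] = 2, x[12] = 8, x[13] = 16, x[14] = 6, x[15] = 3, x[16] = 30, x[17] = 4, x[18] = 21, x[19] = 23, x[20] = 5, x[21] = 12, x[22] = 11, x[23] = 20, x[24] = 1, x[25] = 17, x[26] = 28, x[27] = 22, x[28] = 14, x[29] = 24, x[30] = 27.
Since x[30] = x[0] = 27, the sequence is periodic with period 30.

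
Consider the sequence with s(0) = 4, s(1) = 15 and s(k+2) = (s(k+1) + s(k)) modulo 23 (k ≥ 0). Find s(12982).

7

Computing terms: s(0) = 4; s(1) = 15; s(2) = 19; s(3) = 11; s(4) = 7; s(5) = 18; s(6) = 2; s(7) = 20; s(8) = 22; s(9) = 19; s(10) = 18; s(11) = 14; s(12) = 9; s(13) = 0; s(14) = 9; s(15) = 9; s(16) = 18; s(17) = 4; s(18) = 22; s(19) = 3; s(20) = 2; s(21) = 5; s(22) = 7; s(23) = 12; s(24) = 19; s(25) = 8; s(26) = 4; s(27) = 12; s(28) = 16; s(29) = 5; s(30) = 21; s(31) = 3; s(32) = 1; s(33) = 4; s(34) = 5; s(35) = 9; s(36) = 14; s(37) = 0; s(38) = 14; s(39) = 14; s(40) = 5; s(41) = 19; s(42) = 1; s(43) = 20; s(44) = 21; s(45) = 18; s(46) = 16; s(47) = 11; s(48) = 4; s(49) = 15.
Since (s(48), s(49)) = (s(0), s(1)) = (4, 15) (two consecutive terms determine the rest), the sequence is periodic with period 48.
So s(12982) = s(0 + ((12982-0) mod 48)) = s(22) = 7.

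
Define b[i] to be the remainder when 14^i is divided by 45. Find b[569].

Computing terms: b[1] = 14; b[2] = 16; b[3] = 44; b[4] = 31; b[5] = 29; b[6] = 1; b[7] = 14.
The sequence repeats with period 6.
(569 - 1) mod 6 = 4, so b[569] = b[5] = 29.

29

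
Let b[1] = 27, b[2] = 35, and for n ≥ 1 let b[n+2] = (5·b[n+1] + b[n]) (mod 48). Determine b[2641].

27

Listing terms: b[1] = 27, b[2] = 35, b[3] = 10, b[4] = 37, b[5] = 3, b[6] = 4, b[7] = 23, b[8] = 23, b[9] = 42, b[10] = 41, b[11] = 7, b[12] = 28, b[13] = 3, b[14] = 43, b[15] = 26, b[16] = 29, b[17] = 27, b[18] = 20, b[19] = 31, b[20] = 31, b[21] = 42, b[22] = 1, b[23] = 47, b[24] = 44, b[25] = 27, b[26] = 35.
The sequence repeats with period 24.
So b[2641] = b[1 + ((2641-1) mod 24)] = b[1] = 27.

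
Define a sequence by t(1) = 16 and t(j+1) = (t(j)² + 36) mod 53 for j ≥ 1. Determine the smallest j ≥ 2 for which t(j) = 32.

We have t(1) = 16; t(2) = 27; t(3) = 23; t(4) = 35; t(5) = 42; t(6) = 51; t(7) = 40; t(8) = 46; t(9) = 32; t(10) = 0; t(11) = 36; t(12) = 7; t(13) = 32.
Since t(13) = t(9) = 32, the sequence is eventually periodic: after a pre-period of length 8 it cycles with period 4.
The value 32 first appears (with j ≥ 2) at t(9).

9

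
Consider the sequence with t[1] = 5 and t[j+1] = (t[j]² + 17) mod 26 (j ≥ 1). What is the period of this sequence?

6

We have t[1] = 5, t[2] = 16, t[3] = 13, t[4] = 4, t[5] = 7, t[6] = 14, t[7] = 5.
Since t[7] = t[1] = 5, the sequence is periodic with period 6.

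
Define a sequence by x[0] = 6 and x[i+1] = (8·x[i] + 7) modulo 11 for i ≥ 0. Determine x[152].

7

x[0] = 6; x[1] = 0; x[2] = 7; x[3] = 8; x[4] = 5; x[5] = 3; x[6] = 9; x[7] = 2; x[8] = 1; x[9] = 4; x[10] = 6.
The sequence repeats with period 10.
(152 - 0) mod 10 = 2, so x[152] = x[2] = 7.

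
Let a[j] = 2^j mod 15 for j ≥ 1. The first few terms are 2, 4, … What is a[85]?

We have a[1] = 2,  a[2] = 4,  a[3] = 8,  a[4] = 1,  a[5] = 2.
The sequence repeats with period 4.
So a[85] = a[1 + ((85-1) mod 4)] = a[1] = 2.

2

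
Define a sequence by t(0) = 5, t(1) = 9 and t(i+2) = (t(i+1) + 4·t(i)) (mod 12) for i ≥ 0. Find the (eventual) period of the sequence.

8

We have t(0) = 5; t(1) = 9; t(2) = 5; t(3) = 5; t(4) = 1; t(5) = 9; t(6) = 1; t(7) = 1; t(8) = 5; t(9) = 9.
The sequence repeats with period 8.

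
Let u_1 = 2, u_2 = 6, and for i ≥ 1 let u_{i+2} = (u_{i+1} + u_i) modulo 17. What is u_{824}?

14

We have u_1 = 2, u_2 = 6, u_3 = 8, u_4 = 14, u_5 = 5, u_6 = 2, u_7 = 7, u_8 = 9, u_9 = 16, u_{10} = 8, u_{11} = 7, u_{12} = 15, u_{13} = 5, u_{14} = 3, u_{15} = 8, u_{16} = 11, u_{17} = 2, u_{18} = 13, u_{19} = 15, u_{20} = 11, u_{21} = 9, u_{22} = 3, u_{23} = 12, u_{24} = 15, u_{25} = 10, u_{26} = 8, u_{27} = 1, u_{28} = 9, u_{29} = 10, u_{30} = 2, u_{31} = 12, u_{32} = 14, u_{33} = 9, u_{34} = 6, u_{35} = 15, u_{36} = 4, u_{37} = 2, u_{38} = 6.
Since (u_{37}, u_{38}) = (u_1, u_2) = (2, 6) (two consecutive terms determine the rest), the sequence is periodic with period 36.
So u_{824} = u_{1 + ((824-1) mod 36)} = u_{32} = 14.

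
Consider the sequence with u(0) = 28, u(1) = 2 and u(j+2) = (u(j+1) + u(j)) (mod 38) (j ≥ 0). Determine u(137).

8

Listing terms: u(0) = 28, u(1) = 2, u(2) = 30, u(3) = 32, u(4) = 24, u(5) = 18, u(6) = 4, u(7) = 22, u(8) = 26, u(9) = 10, u(10) = 36, u(11) = 8, u(12) = 6, u(13) = 14, u(14) = 20, u(15) = 34, u(16) = 16, u(17) = 12, u(18) = 28, u(19) = 2.
Since (u(18), u(19)) = (u(0), u(1)) = (28, 2) (two consecutive terms determine the rest), the sequence is periodic with period 18.
(137 - 0) mod 18 = 11, so u(137) = u(11) = 8.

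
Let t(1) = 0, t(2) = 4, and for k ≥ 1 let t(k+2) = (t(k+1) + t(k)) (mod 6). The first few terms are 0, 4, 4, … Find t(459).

Listing terms: t(1) = 0,  t(2) = 4,  t(3) = 4,  t(4) = 2,  t(5) = 0,  t(6) = 2,  t(7) = 2,  t(8) = 4,  t(9) = 0,  t(10) = 4.
The sequence repeats with period 8.
So t(459) = t(1 + ((459-1) mod 8)) = t(3) = 4.

4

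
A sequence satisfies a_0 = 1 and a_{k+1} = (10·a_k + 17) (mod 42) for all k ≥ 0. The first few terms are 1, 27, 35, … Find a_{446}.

We have a_0 = 1; a_1 = 27; a_2 = 35; a_3 = 31; a_4 = 33; a_5 = 11; a_6 = 1.
Since a_6 = a_0 = 1, the sequence is periodic with period 6.
So a_{446} = a_{0 + ((446-0) mod 6)} = a_2 = 35.

35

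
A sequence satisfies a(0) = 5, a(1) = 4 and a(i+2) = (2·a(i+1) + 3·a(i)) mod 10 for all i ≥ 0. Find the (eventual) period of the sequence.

4

Computing terms: a(0) = 5,  a(1) = 4,  a(2) = 3,  a(3) = 8,  a(4) = 5,  a(5) = 4.
Since (a(4), a(5)) = (a(0), a(1)) = (5, 4) (two consecutive terms determine the rest), the sequence is periodic with period 4.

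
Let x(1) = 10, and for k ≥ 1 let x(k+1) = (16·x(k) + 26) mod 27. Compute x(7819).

x(1) = 10, x(2) = 24, x(3) = 5, x(4) = 25, x(5) = 21, x(6) = 11, x(7) = 13, x(8) = 18, x(9) = 17, x(10) = 1, x(11) = 15, x(12) = 23, x(13) = 16, x(14) = 12, x(15) = 2, x(16) = 4, x(17) = 9, x(18) = 8, x(19) = 19, x(20) = 6, x(21) = 14, x(22) = 7, x(23) = 3, x(24) = 20, x(25) = 22, x(26) = 0, x(27) = 26, x(28) = 10.
Since x(28) = x(1) = 10, the sequence is periodic with period 27.
(7819 - 1) mod 27 = 15, so x(7819) = x(16) = 4.

4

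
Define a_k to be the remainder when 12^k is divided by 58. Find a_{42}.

a_1 = 12, a_2 = 28, a_3 = 46, a_4 = 30, a_5 = 12.
The sequence repeats with period 4.
So a_{42} = a_{1 + ((42-1) mod 4)} = a_2 = 28.

28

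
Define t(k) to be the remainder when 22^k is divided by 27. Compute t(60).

19

Computing terms: t(1) = 22,  t(2) = 25,  t(3) = 10,  t(4) = 4,  t(5) = 7,  t(6) = 19,  t(7) = 13,  t(8) = 16,  t(9) = 1,  t(10) = 22.
Since t(10) = t(1) = 22, the sequence is periodic with period 9.
(60 - 1) mod 9 = 5, so t(60) = t(6) = 19.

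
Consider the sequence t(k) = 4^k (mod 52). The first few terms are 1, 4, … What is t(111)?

We have t(0) = 1, t(1) = 4, t(2) = 16, t(3) = 12, t(4) = 48, t(5) = 36, t(6) = 40, t(7) = 4.
Since t(7) = t(1) = 4, the sequence is eventually periodic: after a pre-period of length 1 it cycles with period 6.
For k ≥ 1, t(k) depends only on (k - 1) mod 6. (111 - 1) mod 6 = 2, so t(111) = t(3) = 12.

12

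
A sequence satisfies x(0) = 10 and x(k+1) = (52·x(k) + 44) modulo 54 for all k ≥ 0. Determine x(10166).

Computing terms: x(0) = 10, x(1) = 24, x(2) = 50, x(3) = 52, x(4) = 48, x(5) = 2, x(6) = 40, x(7) = 18, x(8) = 8, x(9) = 28, x(10) = 42, x(11) = 14, x(12) = 16, x(13) = 12, x(14) = 20, x(15) = 4, x(16) = 36, x(17) = 26, x(18) = 46, x(19) = 6, x(20) = 32, x(21) = 34, x(22) = 30, x(23) = 38, x(24) = 22, x(25) = 0, x(26) = 44, x(27) = 10.
The sequence repeats with period 27.
(10166 - 0) mod 27 = 14, so x(10166) = x(14) = 20.

20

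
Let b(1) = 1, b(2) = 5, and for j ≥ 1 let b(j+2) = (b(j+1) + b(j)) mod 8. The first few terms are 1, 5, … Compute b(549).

6

We have b(1) = 1,  b(2) = 5,  b(3) = 6,  b(4) = 3,  b(5) = 1,  b(6) = 4,  b(7) = 5,  b(8) = 1,  b(9) = 6,  b(10) = 7,  b(11) = 5,  b(12) = 4,  b(13) = 1,  b(14) = 5.
The sequence repeats with period 12.
So b(549) = b(1 + ((549-1) mod 12)) = b(9) = 6.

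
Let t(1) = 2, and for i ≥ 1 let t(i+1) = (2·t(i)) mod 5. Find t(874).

4

We have t(1) = 2, t(2) = 4, t(3) = 3, t(4) = 1, t(5) = 2.
Since t(5) = t(1) = 2, the sequence is periodic with period 4.
So t(874) = t(1 + ((874-1) mod 4)) = t(2) = 4.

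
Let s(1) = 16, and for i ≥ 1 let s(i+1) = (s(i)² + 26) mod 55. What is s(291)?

We have s(1) = 16; s(2) = 7; s(3) = 20; s(4) = 41; s(5) = 2; s(6) = 30; s(7) = 46; s(8) = 52; s(9) = 35; s(10) = 41.
Since s(10) = s(4) = 41, the sequence is eventually periodic: after a pre-period of length 3 it cycles with period 6.
For i ≥ 4, s(i) depends only on (i - 4) mod 6. (291 - 4) mod 6 = 5, so s(291) = s(9) = 35.

35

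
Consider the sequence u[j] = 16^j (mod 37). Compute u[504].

u[1] = 16, u[2] = 34, u[3] = 26, u[4] = 9, u[5] = 33, u[6] = 10, u[7] = 12, u[8] = 7, u[9] = 1, u[10] = 16.
Since u[10] = u[1] = 16, the sequence is periodic with period 9.
(504 - 1) mod 9 = 8, so u[504] = u[9] = 1.

1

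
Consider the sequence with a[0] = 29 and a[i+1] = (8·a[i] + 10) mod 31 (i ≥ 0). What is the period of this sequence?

5

a[0] = 29; a[1] = 25; a[2] = 24; a[3] = 16; a[4] = 14; a[5] = 29.
Since a[5] = a[0] = 29, the sequence is periodic with period 5.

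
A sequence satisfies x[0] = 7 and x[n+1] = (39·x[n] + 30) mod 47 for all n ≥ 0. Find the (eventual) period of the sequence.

x[0] = 7; x[1] = 21; x[2] = 3; x[3] = 6; x[4] = 29; x[5] = 33; x[6] = 1; x[7] = 22; x[8] = 42; x[9] = 23; x[10] = 34; x[11] = 40; x[12] = 39; x[13] = 0; x[14] = 30; x[15] = 25; x[16] = 18; x[17] = 27; x[18] = 2; x[19] = 14; x[20] = 12; x[21] = 28; x[22] = 41; x[23] = 31; x[24] = 17; x[25] = 35; x[26] = 32; x[27] = 9; x[28] = 5; x[29] = 37; x[30] = 16; x[31] = 43; x[32] = 15; x[33] = 4; x[34] = 45; x[35] = 46; x[36] = 38; x[37] = 8; x[38] = 13; x[39] = 20; x[40] = 11; x[41] = 36; x[42] = 24; x[43] = 26; x[44] = 10; x[45] = 44; x[46] = 7.
Since x[46] = x[0] = 7, the sequence is periodic with period 46.

46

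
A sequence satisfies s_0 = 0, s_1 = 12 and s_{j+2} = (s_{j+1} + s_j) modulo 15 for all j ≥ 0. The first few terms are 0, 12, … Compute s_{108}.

Listing terms: s_0 = 0; s_1 = 12; s_2 = 12; s_3 = 9; s_4 = 6; s_5 = 0; s_6 = 6; s_7 = 6; s_8 = 12; s_9 = 3; s_{10} = 0; s_{11} = 3; s_{12} = 3; s_{13} = 6; s_{14} = 9; s_{15} = 0; s_{16} = 9; s_{17} = 9; s_{18} = 3; s_{19} = 12; s_{20} = 0; s_{21} = 12.
The sequence repeats with period 20.
(108 - 0) mod 20 = 8, so s_{108} = s_8 = 12.

12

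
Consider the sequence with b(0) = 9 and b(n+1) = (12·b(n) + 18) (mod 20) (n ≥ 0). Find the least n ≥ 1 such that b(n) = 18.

3

Computing terms: b(0) = 9, b(1) = 6, b(2) = 10, b(3) = 18, b(4) = 14, b(5) = 6.
Since b(5) = b(1) = 6, the sequence is eventually periodic: after a pre-period of length 1 it cycles with period 4.
The value 18 first appears (with n ≥ 1) at b(3).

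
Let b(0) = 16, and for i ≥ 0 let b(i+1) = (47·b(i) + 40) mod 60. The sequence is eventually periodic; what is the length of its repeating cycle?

4

Computing terms: b(0) = 16,  b(1) = 12,  b(2) = 4,  b(3) = 48,  b(4) = 16.
The sequence repeats with period 4.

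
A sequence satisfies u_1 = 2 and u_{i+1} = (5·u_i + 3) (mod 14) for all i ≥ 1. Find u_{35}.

We have u_1 = 2; u_2 = 13; u_3 = 12; u_4 = 7; u_5 = 10; u_6 = 11; u_7 = 2.
Since u_7 = u_1 = 2, the sequence is periodic with period 6.
So u_{35} = u_{1 + ((35-1) mod 6)} = u_5 = 10.

10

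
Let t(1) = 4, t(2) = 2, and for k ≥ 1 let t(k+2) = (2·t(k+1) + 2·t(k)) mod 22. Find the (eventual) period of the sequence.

10

We have t(1) = 4, t(2) = 2, t(3) = 12, t(4) = 6, t(5) = 14, t(6) = 18, t(7) = 20, t(8) = 10, t(9) = 16, t(10) = 8, t(11) = 4, t(12) = 2.
Since (t(11), t(12)) = (t(1), t(2)) = (4, 2) (two consecutive terms determine the rest), the sequence is periodic with period 10.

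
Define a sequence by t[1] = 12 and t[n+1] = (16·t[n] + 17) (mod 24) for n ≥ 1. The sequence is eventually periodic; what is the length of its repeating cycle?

We have t[1] = 12,  t[2] = 17,  t[3] = 1,  t[4] = 9,  t[5] = 17.
Since t[5] = t[2] = 17, the sequence is eventually periodic: after a pre-period of length 1 it cycles with period 3.

3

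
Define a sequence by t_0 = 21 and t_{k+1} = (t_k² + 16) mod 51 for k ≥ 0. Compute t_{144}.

29

Computing terms: t_0 = 21; t_1 = 49; t_2 = 20; t_3 = 8; t_4 = 29; t_5 = 41; t_6 = 14; t_7 = 8.
Since t_7 = t_3 = 8, the sequence is eventually periodic: after a pre-period of length 3 it cycles with period 4.
For k ≥ 3, t_k depends only on (k - 3) mod 4. (144 - 3) mod 4 = 1, so t_{144} = t_4 = 29.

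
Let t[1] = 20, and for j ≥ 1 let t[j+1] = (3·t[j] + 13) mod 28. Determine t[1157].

t[1] = 20,  t[2] = 17,  t[3] = 8,  t[4] = 9,  t[5] = 12,  t[6] = 21,  t[7] = 20.
Since t[7] = t[1] = 20, the sequence is periodic with period 6.
So t[1157] = t[1 + ((1157-1) mod 6)] = t[5] = 12.

12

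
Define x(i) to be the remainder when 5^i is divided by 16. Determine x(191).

13

We have x(1) = 5, x(2) = 9, x(3) = 13, x(4) = 1, x(5) = 5.
Since x(5) = x(1) = 5, the sequence is periodic with period 4.
So x(191) = x(1 + ((191-1) mod 4)) = x(3) = 13.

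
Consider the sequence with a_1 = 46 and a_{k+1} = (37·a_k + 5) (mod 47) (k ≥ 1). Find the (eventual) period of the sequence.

23

Computing terms: a_1 = 46, a_2 = 15, a_3 = 43, a_4 = 45, a_5 = 25, a_6 = 37, a_7 = 11, a_8 = 36, a_9 = 21, a_{10} = 30, a_{11} = 34, a_{12} = 41, a_{13} = 18, a_{14} = 13, a_{15} = 16, a_{16} = 33, a_{17} = 4, a_{18} = 12, a_{19} = 26, a_{20} = 27, a_{21} = 17, a_{22} = 23, a_{23} = 10, a_{24} = 46.
The sequence repeats with period 23.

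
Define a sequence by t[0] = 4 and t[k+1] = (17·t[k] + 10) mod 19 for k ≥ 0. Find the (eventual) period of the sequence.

9

Listing terms: t[0] = 4, t[1] = 2, t[2] = 6, t[3] = 17, t[4] = 14, t[5] = 1, t[6] = 8, t[7] = 13, t[8] = 3, t[9] = 4.
The sequence repeats with period 9.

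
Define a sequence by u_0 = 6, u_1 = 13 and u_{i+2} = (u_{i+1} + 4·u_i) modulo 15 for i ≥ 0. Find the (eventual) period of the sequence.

24

Computing terms: u_0 = 6,  u_1 = 13,  u_2 = 7,  u_3 = 14,  u_4 = 12,  u_5 = 8,  u_6 = 11,  u_7 = 13,  u_8 = 12,  u_9 = 4,  u_{10} = 7,  u_{11} = 8,  u_{12} = 6,  u_{13} = 8,  u_{14} = 2,  u_{15} = 4,  u_{16} = 12,  u_{17} = 13,  u_{18} = 1,  u_{19} = 8,  u_{20} = 12,  u_{21} = 14,  u_{22} = 2,  u_{23} = 13,  u_{24} = 6,  u_{25} = 13.
The sequence repeats with period 24.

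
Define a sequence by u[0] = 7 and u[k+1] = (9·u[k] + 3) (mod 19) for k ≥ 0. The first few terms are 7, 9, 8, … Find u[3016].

Listing terms: u[0] = 7,  u[1] = 9,  u[2] = 8,  u[3] = 18,  u[4] = 13,  u[5] = 6,  u[6] = 0,  u[7] = 3,  u[8] = 11,  u[9] = 7.
Since u[9] = u[0] = 7, the sequence is periodic with period 9.
So u[3016] = u[0 + ((3016-0) mod 9)] = u[1] = 9.

9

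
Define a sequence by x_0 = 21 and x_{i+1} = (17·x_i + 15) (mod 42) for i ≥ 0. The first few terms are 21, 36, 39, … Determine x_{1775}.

x_0 = 21,  x_1 = 36,  x_2 = 39,  x_3 = 6,  x_4 = 33,  x_5 = 30,  x_6 = 21.
Since x_6 = x_0 = 21, the sequence is periodic with period 6.
So x_{1775} = x_{0 + ((1775-0) mod 6)} = x_5 = 30.

30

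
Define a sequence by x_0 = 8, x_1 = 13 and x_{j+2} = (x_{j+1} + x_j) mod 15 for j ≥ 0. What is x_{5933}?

x_0 = 8; x_1 = 13; x_2 = 6; x_3 = 4; x_4 = 10; x_5 = 14; x_6 = 9; x_7 = 8; x_8 = 2; x_9 = 10; x_{10} = 12; x_{11} = 7; x_{12} = 4; x_{13} = 11; x_{14} = 0; x_{15} = 11; x_{16} = 11; x_{17} = 7; x_{18} = 3; x_{19} = 10; x_{20} = 13; x_{21} = 8; x_{22} = 6; x_{23} = 14; x_{24} = 5; x_{25} = 4; x_{26} = 9; x_{27} = 13; x_{28} = 7; x_{29} = 5; x_{30} = 12; x_{31} = 2; x_{32} = 14; x_{33} = 1; x_{34} = 0; x_{35} = 1; x_{36} = 1; x_{37} = 2; x_{38} = 3; x_{39} = 5; x_{40} = 8; x_{41} = 13.
Since (x_{40}, x_{41}) = (x_0, x_1) = (8, 13) (two consecutive terms determine the rest), the sequence is periodic with period 40.
So x_{5933} = x_{0 + ((5933-0) mod 40)} = x_{13} = 11.

11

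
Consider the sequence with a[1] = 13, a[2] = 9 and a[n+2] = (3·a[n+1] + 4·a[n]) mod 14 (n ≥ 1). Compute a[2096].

We have a[1] = 13,  a[2] = 9,  a[3] = 9,  a[4] = 7,  a[5] = 1,  a[6] = 3,  a[7] = 13,  a[8] = 9.
The sequence repeats with period 6.
(2096 - 1) mod 6 = 1, so a[2096] = a[2] = 9.

9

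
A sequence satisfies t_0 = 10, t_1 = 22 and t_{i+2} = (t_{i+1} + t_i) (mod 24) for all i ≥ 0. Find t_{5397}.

t_0 = 10,  t_1 = 22,  t_2 = 8,  t_3 = 6,  t_4 = 14,  t_5 = 20,  t_6 = 10,  t_7 = 6,  t_8 = 16,  t_9 = 22,  t_{10} = 14,  t_{11} = 12,  t_{12} = 2,  t_{13} = 14,  t_{14} = 16,  t_{15} = 6,  t_{16} = 22,  t_{17} = 4,  t_{18} = 2,  t_{19} = 6,  t_{20} = 8,  t_{21} = 14,  t_{22} = 22,  t_{23} = 12,  t_{24} = 10,  t_{25} = 22.
The sequence repeats with period 24.
So t_{5397} = t_{0 + ((5397-0) mod 24)} = t_{21} = 14.

14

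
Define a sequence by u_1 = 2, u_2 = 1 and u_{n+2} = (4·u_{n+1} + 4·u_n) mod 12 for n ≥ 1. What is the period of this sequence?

We have u_1 = 2; u_2 = 1; u_3 = 0; u_4 = 4; u_5 = 4; u_6 = 8; u_7 = 0; u_8 = 8; u_9 = 8; u_{10} = 4; u_{11} = 0; u_{12} = 4.
Since (u_{11}, u_{12}) = (u_3, u_4) = (0, 4) (two consecutive terms determine the rest), the sequence is eventually periodic: after a pre-period of length 2 it cycles with period 8.

8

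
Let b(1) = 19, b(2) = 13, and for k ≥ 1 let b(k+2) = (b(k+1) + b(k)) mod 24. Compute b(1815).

Listing terms: b(1) = 19; b(2) = 13; b(3) = 8; b(4) = 21; b(5) = 5; b(6) = 2; b(7) = 7; b(8) = 9; b(9) = 16; b(10) = 1; b(11) = 17; b(12) = 18; b(13) = 11; b(14) = 5; b(15) = 16; b(16) = 21; b(17) = 13; b(18) = 10; b(19) = 23; b(20) = 9; b(21) = 8; b(22) = 17; b(23) = 1; b(24) = 18; b(25) = 19; b(26) = 13.
Since (b(25), b(26)) = (b(1), b(2)) = (19, 13) (two consecutive terms determine the rest), the sequence is periodic with period 24.
(1815 - 1) mod 24 = 14, so b(1815) = b(15) = 16.

16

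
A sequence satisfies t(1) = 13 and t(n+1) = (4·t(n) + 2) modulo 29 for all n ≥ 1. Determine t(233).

Listing terms: t(1) = 13,  t(2) = 25,  t(3) = 15,  t(4) = 4,  t(5) = 18,  t(6) = 16,  t(7) = 8,  t(8) = 5,  t(9) = 22,  t(10) = 3,  t(11) = 14,  t(12) = 0,  t(13) = 2,  t(14) = 10,  t(15) = 13.
The sequence repeats with period 14.
(233 - 1) mod 14 = 8, so t(233) = t(9) = 22.

22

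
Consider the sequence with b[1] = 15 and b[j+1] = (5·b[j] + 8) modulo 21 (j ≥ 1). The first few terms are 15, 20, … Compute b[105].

b[1] = 15, b[2] = 20, b[3] = 3, b[4] = 2, b[5] = 18, b[6] = 14, b[7] = 15.
Since b[7] = b[1] = 15, the sequence is periodic with period 6.
So b[105] = b[1 + ((105-1) mod 6)] = b[3] = 3.

3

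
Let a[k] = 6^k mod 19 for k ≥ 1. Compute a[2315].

17

Listing terms: a[1] = 6, a[2] = 17, a[3] = 7, a[4] = 4, a[5] = 5, a[6] = 11, a[7] = 9, a[8] = 16, a[9] = 1, a[10] = 6.
Since a[10] = a[1] = 6, the sequence is periodic with period 9.
(2315 - 1) mod 9 = 1, so a[2315] = a[2] = 17.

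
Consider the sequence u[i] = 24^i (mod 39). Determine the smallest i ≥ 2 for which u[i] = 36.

10

u[1] = 24, u[2] = 30, u[3] = 18, u[4] = 3, u[5] = 33, u[6] = 12, u[7] = 15, u[8] = 9, u[9] = 21, u[10] = 36, u[11] = 6, u[12] = 27, u[13] = 24.
Since u[13] = u[1] = 24, the sequence is periodic with period 12.
The value 36 first appears (with i ≥ 2) at u[10].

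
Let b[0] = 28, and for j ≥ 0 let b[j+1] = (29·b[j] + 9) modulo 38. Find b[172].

32

Computing terms: b[0] = 28; b[1] = 23; b[2] = 30; b[3] = 5; b[4] = 2; b[5] = 29; b[6] = 14; b[7] = 35; b[8] = 36; b[9] = 27; b[10] = 32; b[11] = 25; b[12] = 12; b[13] = 15; b[14] = 26; b[15] = 3; b[16] = 20; b[17] = 19; b[18] = 28.
Since b[18] = b[0] = 28, the sequence is periodic with period 18.
So b[172] = b[0 + ((172-0) mod 18)] = b[10] = 32.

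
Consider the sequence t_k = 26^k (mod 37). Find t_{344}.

t_0 = 1, t_1 = 26, t_2 = 10, t_3 = 1.
The sequence repeats with period 3.
So t_{344} = t_{0 + ((344-0) mod 3)} = t_2 = 10.

10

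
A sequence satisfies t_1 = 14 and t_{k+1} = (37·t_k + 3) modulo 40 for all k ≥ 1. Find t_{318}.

t_1 = 14,  t_2 = 1,  t_3 = 0,  t_4 = 3,  t_5 = 34,  t_6 = 21,  t_7 = 20,  t_8 = 23,  t_9 = 14.
The sequence repeats with period 8.
(318 - 1) mod 8 = 5, so t_{318} = t_6 = 21.

21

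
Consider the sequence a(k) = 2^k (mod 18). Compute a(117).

8

Computing terms: a(1) = 2, a(2) = 4, a(3) = 8, a(4) = 16, a(5) = 14, a(6) = 10, a(7) = 2.
The sequence repeats with period 6.
So a(117) = a(1 + ((117-1) mod 6)) = a(3) = 8.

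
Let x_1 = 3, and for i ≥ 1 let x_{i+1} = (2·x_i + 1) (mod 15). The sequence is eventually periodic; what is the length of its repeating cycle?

4

x_1 = 3; x_2 = 7; x_3 = 0; x_4 = 1; x_5 = 3.
Since x_5 = x_1 = 3, the sequence is periodic with period 4.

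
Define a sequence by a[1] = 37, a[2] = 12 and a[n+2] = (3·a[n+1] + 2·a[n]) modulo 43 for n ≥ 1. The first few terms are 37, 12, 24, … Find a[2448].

35

Computing terms: a[1] = 37,  a[2] = 12,  a[3] = 24,  a[4] = 10,  a[5] = 35,  a[6] = 39,  a[7] = 15,  a[8] = 37,  a[9] = 12.
The sequence repeats with period 7.
(2448 - 1) mod 7 = 4, so a[2448] = a[5] = 35.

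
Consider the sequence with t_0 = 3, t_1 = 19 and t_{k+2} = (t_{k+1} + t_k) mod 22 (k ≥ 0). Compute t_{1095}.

t_0 = 3,  t_1 = 19,  t_2 = 0,  t_3 = 19,  t_4 = 19,  t_5 = 16,  t_6 = 13,  t_7 = 7,  t_8 = 20,  t_9 = 5,  t_{10} = 3,  t_{11} = 8,  t_{12} = 11,  t_{13} = 19,  t_{14} = 8,  t_{15} = 5,  t_{16} = 13,  t_{17} = 18,  t_{18} = 9,  t_{19} = 5,  t_{20} = 14,  t_{21} = 19,  t_{22} = 11,  t_{23} = 8,  t_{24} = 19,  t_{25} = 5,  t_{26} = 2,  t_{27} = 7,  t_{28} = 9,  t_{29} = 16,  t_{30} = 3,  t_{31} = 19.
The sequence repeats with period 30.
So t_{1095} = t_{0 + ((1095-0) mod 30)} = t_{15} = 5.

5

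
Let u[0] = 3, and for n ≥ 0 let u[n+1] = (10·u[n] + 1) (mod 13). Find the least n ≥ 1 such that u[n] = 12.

u[0] = 3,  u[1] = 5,  u[2] = 12,  u[3] = 4,  u[4] = 2,  u[5] = 8,  u[6] = 3.
The sequence repeats with period 6.
The value 12 first appears (with n ≥ 1) at u[2].

2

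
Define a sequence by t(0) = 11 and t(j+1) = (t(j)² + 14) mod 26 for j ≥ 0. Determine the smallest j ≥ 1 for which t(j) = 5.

1

Computing terms: t(0) = 11; t(1) = 5; t(2) = 13; t(3) = 1; t(4) = 15; t(5) = 5.
Since t(5) = t(1) = 5, the sequence is eventually periodic: after a pre-period of length 1 it cycles with period 4.
The value 5 first appears (with j ≥ 1) at t(1).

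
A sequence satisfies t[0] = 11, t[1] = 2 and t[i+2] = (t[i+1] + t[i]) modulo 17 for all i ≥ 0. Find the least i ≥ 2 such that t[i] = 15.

t[0] = 11,  t[1] = 2,  t[2] = 13,  t[3] = 15,  t[4] = 11,  t[5] = 9,  t[6] = 3,  t[7] = 12,  t[8] = 15,  t[9] = 10,  t[10] = 8,  t[11] = 1,  t[12] = 9,  t[13] = 10,  t[14] = 2,  t[15] = 12,  t[16] = 14,  t[17] = 9,  t[18] = 6,  t[19] = 15,  t[20] = 4,  t[21] = 2,  t[22] = 6,  t[23] = 8,  t[24] = 14,  t[25] = 5,  t[26] = 2,  t[27] = 7,  t[28] = 9,  t[29] = 16,  t[30] = 8,  t[31] = 7,  t[32] = 15,  t[33] = 5,  t[34] = 3,  t[35] = 8,  t[36] = 11,  t[37] = 2.
The sequence repeats with period 36.
The value 15 first appears (with i ≥ 2) at t[3].

3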